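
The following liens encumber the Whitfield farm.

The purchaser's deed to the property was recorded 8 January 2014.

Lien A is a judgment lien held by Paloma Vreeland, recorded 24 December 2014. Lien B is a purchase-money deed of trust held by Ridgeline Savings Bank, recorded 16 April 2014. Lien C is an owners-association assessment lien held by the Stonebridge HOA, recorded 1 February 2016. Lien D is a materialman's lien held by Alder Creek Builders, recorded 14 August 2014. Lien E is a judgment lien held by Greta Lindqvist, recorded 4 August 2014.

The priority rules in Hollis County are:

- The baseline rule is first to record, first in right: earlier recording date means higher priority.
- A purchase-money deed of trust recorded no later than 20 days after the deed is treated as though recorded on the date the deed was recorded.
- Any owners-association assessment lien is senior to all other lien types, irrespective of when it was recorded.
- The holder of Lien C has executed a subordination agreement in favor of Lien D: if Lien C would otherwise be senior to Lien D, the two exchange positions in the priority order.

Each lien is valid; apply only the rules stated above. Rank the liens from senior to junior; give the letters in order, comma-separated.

Effective dates: B was recorded 98 days after the deed — beyond 20 days — so no relation-back applies.
C is an owners-association assessment lien and takes priority over every other lien.
Remaining liens by effective date: B (16 April 2014), E (4 August 2014), D (14 August 2014), A (24 December 2014).
The subordination applies — C was senior to D — so C and D swap.

D, B, E, C, A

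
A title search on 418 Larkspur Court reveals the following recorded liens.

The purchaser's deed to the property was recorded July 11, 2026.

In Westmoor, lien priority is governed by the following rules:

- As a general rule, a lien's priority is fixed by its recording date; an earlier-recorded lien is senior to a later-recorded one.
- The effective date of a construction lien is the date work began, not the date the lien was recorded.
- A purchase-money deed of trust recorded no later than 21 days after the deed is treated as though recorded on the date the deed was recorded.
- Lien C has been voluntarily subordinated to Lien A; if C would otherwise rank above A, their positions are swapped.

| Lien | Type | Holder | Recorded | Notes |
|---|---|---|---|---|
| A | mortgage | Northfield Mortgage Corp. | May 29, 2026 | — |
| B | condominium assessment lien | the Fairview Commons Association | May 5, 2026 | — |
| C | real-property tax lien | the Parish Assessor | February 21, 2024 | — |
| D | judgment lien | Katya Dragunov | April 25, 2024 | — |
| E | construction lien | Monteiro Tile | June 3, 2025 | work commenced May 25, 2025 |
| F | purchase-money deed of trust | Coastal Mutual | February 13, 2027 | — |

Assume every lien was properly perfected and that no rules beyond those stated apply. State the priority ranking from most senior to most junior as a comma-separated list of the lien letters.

Effective dates after the stated exceptions: E relates back to May 25, 2025 (work commenced); F missed the 21-day window (217 days after the deed), so its recording date stands.
Sorted by effective date: C (February 21, 2024), D (April 25, 2024), E (May 25, 2025), B (May 5, 2026), A (May 29, 2026), F (February 13, 2027).
The subordination applies — C was senior to A — so C and A swap.

A, D, E, B, C, F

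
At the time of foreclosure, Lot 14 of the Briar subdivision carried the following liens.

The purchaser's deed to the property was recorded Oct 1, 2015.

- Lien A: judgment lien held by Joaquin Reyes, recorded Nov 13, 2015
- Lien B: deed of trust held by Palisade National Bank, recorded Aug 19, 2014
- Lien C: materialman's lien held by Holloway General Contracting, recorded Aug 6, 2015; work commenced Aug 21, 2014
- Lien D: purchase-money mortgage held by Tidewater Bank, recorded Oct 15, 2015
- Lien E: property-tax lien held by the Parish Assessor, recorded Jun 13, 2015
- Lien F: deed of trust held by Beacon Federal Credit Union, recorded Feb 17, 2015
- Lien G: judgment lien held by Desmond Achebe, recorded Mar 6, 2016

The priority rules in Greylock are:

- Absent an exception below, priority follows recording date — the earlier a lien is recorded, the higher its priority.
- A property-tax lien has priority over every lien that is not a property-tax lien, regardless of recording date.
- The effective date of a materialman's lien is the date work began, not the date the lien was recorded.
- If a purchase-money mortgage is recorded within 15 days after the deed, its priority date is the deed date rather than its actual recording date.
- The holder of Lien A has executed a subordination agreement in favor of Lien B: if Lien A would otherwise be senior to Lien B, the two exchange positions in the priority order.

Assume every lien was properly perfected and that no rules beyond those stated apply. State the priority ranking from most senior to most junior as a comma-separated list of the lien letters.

E, B, C, F, D, A, G

Effective dates: C relates back to Aug 21, 2014 (work commenced); D relates back to the deed date Oct 1, 2015.
E is a property-tax lien and takes priority over every other lien.
Ordering the rest by effective date: B (Aug 19, 2014), C (Aug 21, 2014), F (Feb 17, 2015), D (Oct 1, 2015), A (Nov 13, 2015), G (Mar 6, 2016).
A is already junior to B, so the subordination agreement changes nothing.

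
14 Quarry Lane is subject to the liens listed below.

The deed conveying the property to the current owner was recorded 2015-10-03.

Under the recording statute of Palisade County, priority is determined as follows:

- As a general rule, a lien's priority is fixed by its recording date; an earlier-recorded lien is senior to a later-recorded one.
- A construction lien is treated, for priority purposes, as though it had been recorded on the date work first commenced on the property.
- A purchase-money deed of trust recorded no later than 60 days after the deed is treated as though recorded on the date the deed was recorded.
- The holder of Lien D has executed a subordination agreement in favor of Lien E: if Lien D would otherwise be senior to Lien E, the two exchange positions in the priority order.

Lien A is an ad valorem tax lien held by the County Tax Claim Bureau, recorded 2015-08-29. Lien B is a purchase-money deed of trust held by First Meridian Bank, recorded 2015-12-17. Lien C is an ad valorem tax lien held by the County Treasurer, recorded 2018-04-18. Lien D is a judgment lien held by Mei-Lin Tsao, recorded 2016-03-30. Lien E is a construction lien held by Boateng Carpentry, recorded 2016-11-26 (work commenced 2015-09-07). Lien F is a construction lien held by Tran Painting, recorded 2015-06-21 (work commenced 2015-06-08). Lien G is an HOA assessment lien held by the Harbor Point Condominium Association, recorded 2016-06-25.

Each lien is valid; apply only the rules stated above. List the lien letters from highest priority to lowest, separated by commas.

Adjusting effective dates: B was recorded 75 days after the deed — beyond 60 days — so no relation-back applies; E relates back to 2015-09-07 (work commenced); F's effective date is 2015-06-08, when work began.
By effective date, earliest first: F (2015-06-08), A (2015-08-29), E (2015-09-07), B (2015-12-17), D (2016-03-30), G (2016-06-25), C (2018-04-18).
D already ranks below E; the subordination has no effect.

F, A, E, B, D, G, C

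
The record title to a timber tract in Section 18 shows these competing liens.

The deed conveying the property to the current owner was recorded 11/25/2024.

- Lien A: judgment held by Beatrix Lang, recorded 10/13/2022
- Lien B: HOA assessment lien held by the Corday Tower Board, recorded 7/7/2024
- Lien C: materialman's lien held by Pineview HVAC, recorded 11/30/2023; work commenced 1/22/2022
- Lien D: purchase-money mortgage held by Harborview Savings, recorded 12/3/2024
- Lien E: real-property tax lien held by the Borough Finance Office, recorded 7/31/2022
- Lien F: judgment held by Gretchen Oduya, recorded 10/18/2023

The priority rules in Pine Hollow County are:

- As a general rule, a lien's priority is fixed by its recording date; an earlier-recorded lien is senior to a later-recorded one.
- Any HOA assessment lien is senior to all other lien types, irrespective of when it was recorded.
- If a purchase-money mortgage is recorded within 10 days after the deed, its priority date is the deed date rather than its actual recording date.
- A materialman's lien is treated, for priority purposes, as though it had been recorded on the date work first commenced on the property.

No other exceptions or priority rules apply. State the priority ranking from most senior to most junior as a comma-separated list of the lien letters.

B, C, E, A, F, D

Effective dates after the stated exceptions: C is treated as recorded 1/22/2022, the work-commencement date; D relates back to the deed date 11/25/2024.
B is an HOA assessment lien, so it outranks all other liens regardless of date.
The other liens, earliest effective date first: C (1/22/2022), E (7/31/2022), A (10/13/2022), F (10/18/2023), D (11/25/2024).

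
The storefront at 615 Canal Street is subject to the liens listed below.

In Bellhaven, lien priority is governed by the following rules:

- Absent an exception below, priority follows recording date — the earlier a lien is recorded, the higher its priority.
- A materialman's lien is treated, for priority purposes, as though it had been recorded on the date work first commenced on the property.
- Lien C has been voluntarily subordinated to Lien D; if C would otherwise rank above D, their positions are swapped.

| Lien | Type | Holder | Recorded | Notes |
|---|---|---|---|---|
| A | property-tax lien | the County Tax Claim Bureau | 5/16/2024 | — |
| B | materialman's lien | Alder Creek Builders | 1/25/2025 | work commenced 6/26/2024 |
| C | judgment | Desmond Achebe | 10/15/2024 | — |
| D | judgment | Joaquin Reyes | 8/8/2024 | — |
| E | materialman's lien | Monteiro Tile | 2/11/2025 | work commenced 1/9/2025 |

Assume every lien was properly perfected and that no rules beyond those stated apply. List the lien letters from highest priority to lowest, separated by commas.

A, B, D, C, E

Effective dates after the stated exceptions: B's effective date is 6/26/2024, when work began; E is treated as recorded 1/9/2025, the work-commencement date.
By effective date: A (5/16/2024), B (6/26/2024), D (8/8/2024), C (10/15/2024), E (1/9/2025).
C is already junior to D, so the subordination agreement changes nothing.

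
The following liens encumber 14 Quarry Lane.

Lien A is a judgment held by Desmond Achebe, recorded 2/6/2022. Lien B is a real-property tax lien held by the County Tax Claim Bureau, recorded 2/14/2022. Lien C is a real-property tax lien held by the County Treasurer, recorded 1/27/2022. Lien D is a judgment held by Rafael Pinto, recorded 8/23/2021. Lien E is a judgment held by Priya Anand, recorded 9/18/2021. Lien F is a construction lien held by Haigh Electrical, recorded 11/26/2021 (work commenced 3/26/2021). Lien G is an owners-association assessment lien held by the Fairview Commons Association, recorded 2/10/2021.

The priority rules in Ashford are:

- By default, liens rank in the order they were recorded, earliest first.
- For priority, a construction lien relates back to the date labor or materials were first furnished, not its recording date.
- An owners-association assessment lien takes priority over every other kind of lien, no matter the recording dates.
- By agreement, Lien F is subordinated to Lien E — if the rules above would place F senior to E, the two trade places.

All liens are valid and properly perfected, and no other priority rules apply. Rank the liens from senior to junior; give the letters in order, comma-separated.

G, E, D, F, C, A, B

Effective dates: F relates back to 3/26/2021 (work commenced).
G is an owners-association assessment lien, so it outranks all other liens regardless of date.
Ordering the rest by effective date: F (3/26/2021), D (8/23/2021), E (9/18/2021), C (1/27/2022), A (2/6/2022), B (2/14/2022).
The subordination applies — F was senior to E — so F and E swap.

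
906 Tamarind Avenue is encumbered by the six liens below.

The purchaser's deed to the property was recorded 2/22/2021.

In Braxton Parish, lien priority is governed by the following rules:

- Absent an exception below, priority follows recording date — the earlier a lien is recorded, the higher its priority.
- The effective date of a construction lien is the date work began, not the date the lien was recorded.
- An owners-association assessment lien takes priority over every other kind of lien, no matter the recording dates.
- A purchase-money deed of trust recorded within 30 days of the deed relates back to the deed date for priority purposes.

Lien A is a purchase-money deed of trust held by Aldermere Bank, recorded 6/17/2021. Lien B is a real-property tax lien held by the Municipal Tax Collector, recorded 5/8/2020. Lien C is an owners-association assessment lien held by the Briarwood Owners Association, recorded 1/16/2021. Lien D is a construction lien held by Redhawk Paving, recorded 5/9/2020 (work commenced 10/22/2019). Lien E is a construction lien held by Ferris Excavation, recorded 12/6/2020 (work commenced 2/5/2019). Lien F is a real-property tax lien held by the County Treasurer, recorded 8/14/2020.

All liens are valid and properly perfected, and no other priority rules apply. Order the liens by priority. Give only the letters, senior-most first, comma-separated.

Adjusting effective dates: A was recorded 115 days after the deed — beyond 30 days — so no relation-back applies; D's effective date is 10/22/2019, when work began; E relates back to 2/5/2019 (work commenced).
C is an owners-association assessment lien, so it outranks all other liens regardless of date.
Remaining liens by effective date: E (2/5/2019), D (10/22/2019), B (5/8/2020), F (8/14/2020), A (6/17/2021).

C, E, D, B, F, A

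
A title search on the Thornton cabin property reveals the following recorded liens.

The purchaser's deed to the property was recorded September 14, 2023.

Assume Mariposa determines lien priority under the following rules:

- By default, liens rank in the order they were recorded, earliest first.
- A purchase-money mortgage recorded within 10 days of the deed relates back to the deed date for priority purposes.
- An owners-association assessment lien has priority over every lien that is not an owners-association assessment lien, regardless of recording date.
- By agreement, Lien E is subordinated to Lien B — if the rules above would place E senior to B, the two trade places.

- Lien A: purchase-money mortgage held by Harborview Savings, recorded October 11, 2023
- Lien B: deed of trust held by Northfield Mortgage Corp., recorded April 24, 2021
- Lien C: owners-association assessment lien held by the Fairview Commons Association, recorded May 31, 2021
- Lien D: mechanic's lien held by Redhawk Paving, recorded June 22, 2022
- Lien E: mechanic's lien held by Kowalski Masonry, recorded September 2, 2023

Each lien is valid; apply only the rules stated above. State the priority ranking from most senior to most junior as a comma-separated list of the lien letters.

C, B, D, E, A

Adjusting effective dates: A was recorded 27 days after the deed, outside the 10-day window, so it keeps its recording date.
As an owners-association assessment lien, C is senior to every other lien.
Among the remaining liens, by effective date: B (April 24, 2021), D (June 22, 2022), E (September 2, 2023), A (October 11, 2023).
Since E is not senior to B, the subordination leaves the order unchanged.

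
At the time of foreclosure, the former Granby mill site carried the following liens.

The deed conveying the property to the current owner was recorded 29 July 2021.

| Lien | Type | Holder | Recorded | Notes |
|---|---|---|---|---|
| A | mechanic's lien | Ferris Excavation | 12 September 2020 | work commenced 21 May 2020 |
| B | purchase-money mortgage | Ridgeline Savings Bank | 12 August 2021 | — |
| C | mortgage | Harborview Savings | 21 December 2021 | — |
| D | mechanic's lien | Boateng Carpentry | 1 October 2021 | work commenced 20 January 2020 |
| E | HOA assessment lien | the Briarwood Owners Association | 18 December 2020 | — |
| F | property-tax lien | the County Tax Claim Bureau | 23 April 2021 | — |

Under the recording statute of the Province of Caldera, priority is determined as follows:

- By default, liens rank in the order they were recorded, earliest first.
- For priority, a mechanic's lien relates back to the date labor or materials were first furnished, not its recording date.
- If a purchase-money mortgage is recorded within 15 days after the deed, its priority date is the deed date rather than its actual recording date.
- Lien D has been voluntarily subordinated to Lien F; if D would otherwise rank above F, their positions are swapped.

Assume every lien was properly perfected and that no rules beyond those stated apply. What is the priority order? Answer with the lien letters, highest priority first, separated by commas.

F, A, E, D, B, C

First, effective dates: A's effective date is 21 May 2020, when work began; B's effective date is the deed date, 29 July 2021; D relates back to 20 January 2020 (work commenced).
By effective date, earliest first: D (20 January 2020), A (21 May 2020), E (18 December 2020), F (23 April 2021), B (29 July 2021), C (21 December 2021).
D would otherwise be senior to F, so under the subordination agreement D and F exchange positions.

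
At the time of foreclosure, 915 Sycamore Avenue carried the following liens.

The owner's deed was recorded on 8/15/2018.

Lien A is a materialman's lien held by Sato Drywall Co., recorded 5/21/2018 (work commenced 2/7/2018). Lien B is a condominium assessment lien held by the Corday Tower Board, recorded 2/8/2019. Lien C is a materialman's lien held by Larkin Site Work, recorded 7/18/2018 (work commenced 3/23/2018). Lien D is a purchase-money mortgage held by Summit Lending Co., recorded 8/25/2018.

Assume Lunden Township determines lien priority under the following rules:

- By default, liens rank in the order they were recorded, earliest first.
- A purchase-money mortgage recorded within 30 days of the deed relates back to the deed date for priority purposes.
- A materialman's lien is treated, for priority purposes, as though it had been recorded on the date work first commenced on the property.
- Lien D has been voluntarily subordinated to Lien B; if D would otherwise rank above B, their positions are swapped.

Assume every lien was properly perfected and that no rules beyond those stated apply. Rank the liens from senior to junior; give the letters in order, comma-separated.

Adjusting effective dates: A's effective date is 2/7/2018, when work began; C's effective date is 3/23/2018, when work began; D was recorded within the 30-day window, so its effective date is the deed date 8/15/2018.
Sorted by effective date: A (2/7/2018), C (3/23/2018), D (8/15/2018), B (2/8/2019).
D would otherwise be senior to B, so under the subordination agreement D and B exchange positions.

A, C, B, D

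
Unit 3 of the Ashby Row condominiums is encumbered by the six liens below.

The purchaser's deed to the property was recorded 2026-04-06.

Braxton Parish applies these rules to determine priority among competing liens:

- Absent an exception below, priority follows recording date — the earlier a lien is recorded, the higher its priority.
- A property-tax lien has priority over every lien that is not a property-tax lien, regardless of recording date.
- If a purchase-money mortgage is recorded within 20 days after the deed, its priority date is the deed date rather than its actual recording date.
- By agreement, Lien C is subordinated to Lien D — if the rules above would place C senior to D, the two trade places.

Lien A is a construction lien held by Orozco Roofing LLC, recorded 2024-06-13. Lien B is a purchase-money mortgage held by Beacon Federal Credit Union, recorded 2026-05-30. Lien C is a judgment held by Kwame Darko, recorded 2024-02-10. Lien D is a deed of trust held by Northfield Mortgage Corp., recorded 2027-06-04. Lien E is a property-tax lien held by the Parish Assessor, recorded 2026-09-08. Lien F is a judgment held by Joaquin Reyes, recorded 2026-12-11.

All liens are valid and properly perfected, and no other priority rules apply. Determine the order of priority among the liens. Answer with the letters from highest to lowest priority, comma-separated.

First, effective dates: B was recorded 54 days after the deed — beyond 20 days — so no relation-back applies.
E, as a property-tax lien, has superpriority and ranks first.
Ordering the rest by effective date: C (2024-02-10), A (2024-06-13), B (2026-05-30), F (2026-12-11), D (2027-06-04).
C is senior to D before the subordination, so the two trade places.

E, D, A, B, F, C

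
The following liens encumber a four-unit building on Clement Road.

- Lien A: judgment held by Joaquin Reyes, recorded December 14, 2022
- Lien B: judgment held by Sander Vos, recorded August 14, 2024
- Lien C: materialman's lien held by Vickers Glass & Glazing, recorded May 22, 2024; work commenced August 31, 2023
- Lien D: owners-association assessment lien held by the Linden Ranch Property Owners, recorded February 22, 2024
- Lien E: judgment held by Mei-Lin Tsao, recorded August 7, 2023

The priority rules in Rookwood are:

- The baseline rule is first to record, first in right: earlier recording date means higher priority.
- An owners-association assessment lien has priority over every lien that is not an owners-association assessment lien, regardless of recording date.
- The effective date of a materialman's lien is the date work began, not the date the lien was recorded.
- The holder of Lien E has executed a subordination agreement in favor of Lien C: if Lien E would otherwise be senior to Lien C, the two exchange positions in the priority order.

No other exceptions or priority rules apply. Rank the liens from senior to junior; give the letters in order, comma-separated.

Adjusting effective dates: C relates back to August 31, 2023 (work commenced).
As an owners-association assessment lien, D is senior to every other lien.
Among the remaining liens, by effective date: A (December 14, 2022), E (August 7, 2023), C (August 31, 2023), B (August 14, 2024).
Because E would otherwise rank above C, the subordination swaps them.

D, A, C, E, B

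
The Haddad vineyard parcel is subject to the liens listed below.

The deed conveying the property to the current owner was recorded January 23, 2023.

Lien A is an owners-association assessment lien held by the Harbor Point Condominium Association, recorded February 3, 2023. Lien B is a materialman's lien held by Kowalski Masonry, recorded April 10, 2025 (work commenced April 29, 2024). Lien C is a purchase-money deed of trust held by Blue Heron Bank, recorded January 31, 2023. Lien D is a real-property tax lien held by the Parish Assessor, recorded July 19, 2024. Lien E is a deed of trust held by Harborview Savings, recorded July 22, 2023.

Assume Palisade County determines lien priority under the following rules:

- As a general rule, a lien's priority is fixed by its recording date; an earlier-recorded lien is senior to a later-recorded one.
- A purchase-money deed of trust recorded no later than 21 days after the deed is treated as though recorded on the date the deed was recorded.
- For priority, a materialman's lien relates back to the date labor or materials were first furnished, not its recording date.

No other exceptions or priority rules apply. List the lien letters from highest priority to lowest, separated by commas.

First, effective dates: B is treated as recorded April 29, 2024, the work-commencement date; C's effective date is the deed date, January 23, 2023.
By effective date, earliest first: C (January 23, 2023), A (February 3, 2023), E (July 22, 2023), B (April 29, 2024), D (July 19, 2024).

C, A, E, B, D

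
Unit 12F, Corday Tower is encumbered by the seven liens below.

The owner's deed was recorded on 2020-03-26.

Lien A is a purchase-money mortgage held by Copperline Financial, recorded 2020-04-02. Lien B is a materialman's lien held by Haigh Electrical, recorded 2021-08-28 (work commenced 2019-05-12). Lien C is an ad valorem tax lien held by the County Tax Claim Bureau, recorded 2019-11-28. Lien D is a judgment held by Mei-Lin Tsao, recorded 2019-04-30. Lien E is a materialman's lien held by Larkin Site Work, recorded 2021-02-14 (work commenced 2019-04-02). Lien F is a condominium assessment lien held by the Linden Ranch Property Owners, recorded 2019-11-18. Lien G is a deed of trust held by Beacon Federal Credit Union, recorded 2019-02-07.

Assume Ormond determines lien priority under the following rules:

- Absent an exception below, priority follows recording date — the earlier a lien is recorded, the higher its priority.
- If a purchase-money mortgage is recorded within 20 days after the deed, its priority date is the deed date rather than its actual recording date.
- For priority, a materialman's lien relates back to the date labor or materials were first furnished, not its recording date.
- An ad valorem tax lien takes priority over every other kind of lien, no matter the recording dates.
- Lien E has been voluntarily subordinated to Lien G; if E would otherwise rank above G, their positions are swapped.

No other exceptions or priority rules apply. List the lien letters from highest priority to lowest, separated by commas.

Effective dates: A's effective date is the deed date, 2020-03-26; B relates back to 2019-05-12 (work commenced); E relates back to 2019-04-02 (work commenced).
C, as an ad valorem tax lien, has superpriority and ranks first.
Ordering the rest by effective date: G (2019-02-07), E (2019-04-02), D (2019-04-30), B (2019-05-12), F (2019-11-18), A (2020-03-26).
E already ranks below G; the subordination has no effect.

C, G, E, D, B, F, A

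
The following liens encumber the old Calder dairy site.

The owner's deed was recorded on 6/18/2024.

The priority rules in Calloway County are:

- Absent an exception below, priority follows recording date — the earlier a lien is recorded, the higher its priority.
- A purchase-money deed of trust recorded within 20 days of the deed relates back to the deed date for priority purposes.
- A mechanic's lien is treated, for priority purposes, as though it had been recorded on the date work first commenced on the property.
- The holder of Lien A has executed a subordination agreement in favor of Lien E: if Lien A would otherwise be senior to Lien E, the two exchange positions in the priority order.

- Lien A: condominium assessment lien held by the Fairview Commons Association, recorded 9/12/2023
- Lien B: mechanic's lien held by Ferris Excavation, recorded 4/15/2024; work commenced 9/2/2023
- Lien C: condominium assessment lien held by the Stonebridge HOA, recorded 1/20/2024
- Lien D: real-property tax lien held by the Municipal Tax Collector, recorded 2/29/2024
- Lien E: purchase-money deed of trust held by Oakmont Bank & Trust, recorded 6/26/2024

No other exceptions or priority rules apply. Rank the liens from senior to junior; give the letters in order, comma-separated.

First, effective dates: B is treated as recorded 9/2/2023, the work-commencement date; E relates back to the deed date 6/18/2024.
Ordering by effective date: B (9/2/2023), A (9/12/2023), C (1/20/2024), D (2/29/2024), E (6/18/2024).
Because A would otherwise rank above E, the subordination swaps them.

B, E, C, D, A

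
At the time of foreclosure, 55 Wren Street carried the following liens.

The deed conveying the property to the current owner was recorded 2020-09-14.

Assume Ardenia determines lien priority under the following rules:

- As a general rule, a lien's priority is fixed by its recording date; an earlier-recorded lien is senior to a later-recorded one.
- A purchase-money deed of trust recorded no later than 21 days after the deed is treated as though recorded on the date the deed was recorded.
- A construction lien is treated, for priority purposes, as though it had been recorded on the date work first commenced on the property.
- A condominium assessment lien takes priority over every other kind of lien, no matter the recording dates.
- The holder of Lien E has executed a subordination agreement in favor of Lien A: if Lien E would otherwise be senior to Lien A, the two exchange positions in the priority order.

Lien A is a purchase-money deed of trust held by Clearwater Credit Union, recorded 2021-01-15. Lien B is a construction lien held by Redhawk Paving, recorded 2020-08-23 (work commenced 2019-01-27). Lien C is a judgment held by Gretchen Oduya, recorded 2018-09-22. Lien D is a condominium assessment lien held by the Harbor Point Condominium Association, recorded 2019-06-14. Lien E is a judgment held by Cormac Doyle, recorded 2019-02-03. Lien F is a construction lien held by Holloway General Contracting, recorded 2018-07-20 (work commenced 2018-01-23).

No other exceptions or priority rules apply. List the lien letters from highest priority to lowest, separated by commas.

Adjusting effective dates: A was recorded 123 days after the deed, outside the 21-day window, so it keeps its recording date; B relates back to 2019-01-27 (work commenced); F is treated as recorded 2018-01-23, the work-commencement date.
As a condominium assessment lien, D is senior to every other lien.
Among the remaining liens, by effective date: F (2018-01-23), C (2018-09-22), B (2019-01-27), E (2019-02-03), A (2021-01-15).
Because E would otherwise rank above A, the subordination swaps them.

D, F, C, B, A, E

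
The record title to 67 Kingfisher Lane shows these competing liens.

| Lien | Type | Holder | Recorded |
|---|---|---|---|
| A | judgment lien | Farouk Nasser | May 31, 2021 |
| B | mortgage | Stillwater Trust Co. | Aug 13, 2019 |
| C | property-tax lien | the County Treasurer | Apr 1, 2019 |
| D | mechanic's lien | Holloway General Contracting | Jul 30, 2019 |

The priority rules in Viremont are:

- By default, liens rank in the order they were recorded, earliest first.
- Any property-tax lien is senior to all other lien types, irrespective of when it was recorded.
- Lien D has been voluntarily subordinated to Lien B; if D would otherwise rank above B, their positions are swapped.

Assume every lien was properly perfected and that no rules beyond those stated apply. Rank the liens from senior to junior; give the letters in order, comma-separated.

C, B, D, A

C, as a property-tax lien, has superpriority and ranks first.
The other liens, earliest effective date first: D (Jul 30, 2019), B (Aug 13, 2019), A (May 31, 2021).
D is senior to B before the subordination, so the two trade places.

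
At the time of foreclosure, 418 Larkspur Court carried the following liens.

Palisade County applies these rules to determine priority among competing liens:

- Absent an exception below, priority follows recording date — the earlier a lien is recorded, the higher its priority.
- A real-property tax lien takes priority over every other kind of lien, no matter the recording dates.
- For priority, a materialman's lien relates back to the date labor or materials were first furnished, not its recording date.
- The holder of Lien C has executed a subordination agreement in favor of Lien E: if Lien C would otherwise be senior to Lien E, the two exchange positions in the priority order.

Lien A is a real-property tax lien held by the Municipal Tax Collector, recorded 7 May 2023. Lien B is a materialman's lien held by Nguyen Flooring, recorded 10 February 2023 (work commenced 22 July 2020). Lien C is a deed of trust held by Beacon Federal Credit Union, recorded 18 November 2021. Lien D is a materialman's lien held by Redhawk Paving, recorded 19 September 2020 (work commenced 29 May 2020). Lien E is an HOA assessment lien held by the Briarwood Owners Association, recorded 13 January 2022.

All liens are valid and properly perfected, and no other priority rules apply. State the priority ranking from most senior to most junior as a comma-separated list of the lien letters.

A, D, B, E, C

Effective dates: B is treated as recorded 22 July 2020, the work-commencement date; D relates back to 29 May 2020 (work commenced).
As a real-property tax lien, A is senior to every other lien.
Remaining liens by effective date: D (29 May 2020), B (22 July 2020), C (18 November 2021), E (13 January 2022).
C would otherwise be senior to E, so under the subordination agreement C and E exchange positions.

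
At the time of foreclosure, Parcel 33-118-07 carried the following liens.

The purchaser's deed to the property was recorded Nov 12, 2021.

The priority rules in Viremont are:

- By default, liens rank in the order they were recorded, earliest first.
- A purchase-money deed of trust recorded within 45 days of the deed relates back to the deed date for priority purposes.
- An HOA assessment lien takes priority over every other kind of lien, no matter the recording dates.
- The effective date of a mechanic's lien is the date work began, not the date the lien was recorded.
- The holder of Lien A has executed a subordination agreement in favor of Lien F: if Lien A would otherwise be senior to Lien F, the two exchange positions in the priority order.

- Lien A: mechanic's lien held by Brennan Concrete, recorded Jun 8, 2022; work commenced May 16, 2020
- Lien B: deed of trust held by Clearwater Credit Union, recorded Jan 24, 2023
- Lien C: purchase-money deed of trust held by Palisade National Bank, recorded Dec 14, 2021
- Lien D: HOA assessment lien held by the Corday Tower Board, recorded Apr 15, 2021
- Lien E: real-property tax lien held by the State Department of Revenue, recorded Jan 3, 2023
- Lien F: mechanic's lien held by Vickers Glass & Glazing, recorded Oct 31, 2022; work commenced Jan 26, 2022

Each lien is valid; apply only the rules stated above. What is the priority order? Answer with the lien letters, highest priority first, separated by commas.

D, F, C, A, E, B

Adjusting effective dates: A relates back to May 16, 2020 (work commenced); C relates back to the deed date Nov 12, 2021; F relates back to Jan 26, 2022 (work commenced).
D is an HOA assessment lien and takes priority over every other lien.
Remaining liens by effective date: A (May 16, 2020), C (Nov 12, 2021), F (Jan 26, 2022), E (Jan 3, 2023), B (Jan 24, 2023).
Because A would otherwise rank above F, the subordination swaps them.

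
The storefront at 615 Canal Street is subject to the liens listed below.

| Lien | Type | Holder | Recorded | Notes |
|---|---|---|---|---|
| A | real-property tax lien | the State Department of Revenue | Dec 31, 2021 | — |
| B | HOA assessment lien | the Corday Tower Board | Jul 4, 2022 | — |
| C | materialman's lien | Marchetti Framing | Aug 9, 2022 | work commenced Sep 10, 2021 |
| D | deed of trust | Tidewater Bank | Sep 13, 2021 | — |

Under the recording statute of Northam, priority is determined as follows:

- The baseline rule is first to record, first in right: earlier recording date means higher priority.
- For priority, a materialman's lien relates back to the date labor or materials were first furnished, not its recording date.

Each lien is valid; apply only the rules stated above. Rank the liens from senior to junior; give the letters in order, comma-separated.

C, D, A, B

First, effective dates: C is treated as recorded Sep 10, 2021, the work-commencement date.
Sorted by effective date: C (Sep 10, 2021), D (Sep 13, 2021), A (Dec 31, 2021), B (Jul 4, 2022).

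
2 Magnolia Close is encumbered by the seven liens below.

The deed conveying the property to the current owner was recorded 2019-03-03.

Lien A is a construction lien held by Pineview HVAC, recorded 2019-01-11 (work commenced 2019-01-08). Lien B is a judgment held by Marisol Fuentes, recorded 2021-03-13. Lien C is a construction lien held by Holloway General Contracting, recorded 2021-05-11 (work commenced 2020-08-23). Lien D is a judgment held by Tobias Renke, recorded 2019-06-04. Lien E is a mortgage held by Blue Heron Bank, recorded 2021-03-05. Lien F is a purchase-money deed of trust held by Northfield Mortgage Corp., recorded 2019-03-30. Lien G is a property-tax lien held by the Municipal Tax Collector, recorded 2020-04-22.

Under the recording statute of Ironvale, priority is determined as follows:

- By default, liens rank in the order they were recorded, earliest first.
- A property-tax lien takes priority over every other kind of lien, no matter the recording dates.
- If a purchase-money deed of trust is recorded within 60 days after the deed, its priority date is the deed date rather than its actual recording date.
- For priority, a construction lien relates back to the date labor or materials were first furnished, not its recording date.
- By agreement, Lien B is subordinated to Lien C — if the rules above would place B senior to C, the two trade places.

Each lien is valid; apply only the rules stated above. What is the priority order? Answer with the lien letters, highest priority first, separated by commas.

Effective dates: A is treated as recorded 2019-01-08, the work-commencement date; C relates back to 2020-08-23 (work commenced); F's effective date is the deed date, 2019-03-03.
G is a property-tax lien and takes priority over every other lien.
The other liens, earliest effective date first: A (2019-01-08), F (2019-03-03), D (2019-06-04), C (2020-08-23), E (2021-03-05), B (2021-03-13).
B is already junior to C, so the subordination agreement changes nothing.

G, A, F, D, C, E, B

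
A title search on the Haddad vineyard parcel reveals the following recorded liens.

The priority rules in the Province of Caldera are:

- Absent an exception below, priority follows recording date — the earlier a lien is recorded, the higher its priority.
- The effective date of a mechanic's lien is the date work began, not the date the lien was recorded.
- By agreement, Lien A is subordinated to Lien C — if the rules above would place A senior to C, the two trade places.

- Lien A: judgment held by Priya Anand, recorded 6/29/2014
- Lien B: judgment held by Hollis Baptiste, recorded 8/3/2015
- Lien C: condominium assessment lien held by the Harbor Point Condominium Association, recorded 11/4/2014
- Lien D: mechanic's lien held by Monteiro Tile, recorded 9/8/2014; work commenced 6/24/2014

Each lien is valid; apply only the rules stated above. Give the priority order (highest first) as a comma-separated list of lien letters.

Effective dates: D's effective date is 6/24/2014, when work began.
By effective date, earliest first: D (6/24/2014), A (6/29/2014), C (11/4/2014), B (8/3/2015).
A is senior to C before the subordination, so the two trade places.

D, C, A, B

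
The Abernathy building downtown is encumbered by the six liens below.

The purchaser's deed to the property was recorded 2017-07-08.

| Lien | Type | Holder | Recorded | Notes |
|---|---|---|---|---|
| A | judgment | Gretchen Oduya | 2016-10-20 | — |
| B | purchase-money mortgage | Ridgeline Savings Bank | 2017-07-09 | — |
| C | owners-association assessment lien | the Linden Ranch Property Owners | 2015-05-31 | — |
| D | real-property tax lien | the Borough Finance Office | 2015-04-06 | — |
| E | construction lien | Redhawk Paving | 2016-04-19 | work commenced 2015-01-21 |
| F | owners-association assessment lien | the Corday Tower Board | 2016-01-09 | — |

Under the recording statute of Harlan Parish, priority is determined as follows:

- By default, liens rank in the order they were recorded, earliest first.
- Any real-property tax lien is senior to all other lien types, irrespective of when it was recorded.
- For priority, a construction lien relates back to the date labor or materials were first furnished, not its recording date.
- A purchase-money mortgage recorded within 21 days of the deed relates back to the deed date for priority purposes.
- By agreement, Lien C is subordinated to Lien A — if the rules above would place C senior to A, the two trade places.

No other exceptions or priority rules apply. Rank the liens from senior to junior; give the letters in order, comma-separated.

Effective dates after the stated exceptions: B relates back to the deed date 2017-07-08; E's effective date is 2015-01-21, when work began.
D is a real-property tax lien, so it outranks all other liens regardless of date.
Remaining liens by effective date: E (2015-01-21), C (2015-05-31), F (2016-01-09), A (2016-10-20), B (2017-07-08).
The subordination applies — C was senior to A — so C and A swap.

D, E, A, F, C, B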